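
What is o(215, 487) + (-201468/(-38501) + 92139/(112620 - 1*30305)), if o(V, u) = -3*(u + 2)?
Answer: -4629099516546/3169209815 ≈ -1460.6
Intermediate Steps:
o(V, u) = -6 - 3*u (o(V, u) = -3*(2 + u) = -6 - 3*u)
o(215, 487) + (-201468/(-38501) + 92139/(112620 - 1*30305)) = (-6 - 3*487) + (-201468/(-38501) + 92139/(112620 - 1*30305)) = (-6 - 1461) + (-201468*(-1/38501) + 92139/(112620 - 30305)) = -1467 + (201468/38501 + 92139/82315) = -1467 + 20131282059/3169209815 = -4629099516546/3169209815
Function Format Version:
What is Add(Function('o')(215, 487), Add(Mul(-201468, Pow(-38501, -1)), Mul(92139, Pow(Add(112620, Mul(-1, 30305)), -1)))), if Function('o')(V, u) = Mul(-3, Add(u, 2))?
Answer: Rational(-4629099516546, 3169209815) ≈ -1460.6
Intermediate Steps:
Function('o')(V, u) = Add(-6, Mul(-3, u)) (Function('o')(V, u) = Mul(-3, Add(2, u)) = Add(-6, Mul(-3, u)))
Add(Function('o')(215, 487), Add(Mul(-201468, Pow(-38501, -1)), Mul(92139, Pow(Add(112620, Mul(-1, 30305)), -1)))) = Add(Add(-6, Mul(-3, 487)), Add(Mul(-201468, Pow(-38501, -1)), Mul(92139, Pow(Add(112620, Mul(-1, 30305)), -1)))) = Add(Add(-6, -1461), Add(Mul(-201468, Rational(-1, 38501)), Mul(92139, Pow(Add(112620, -30305), -1)))) = Add(-1467, Add(Rational(201468, 38501), Mul(92139, Pow(82315, -1)))) = Add(-1467, Add(Rational(201468, 38501), Mul(92139, Rational(1, 82315)))) = Add(-1467, Add(Rational(201468, 38501), Rational(92139, 82315))) = Add(-1467, Rational(20131282059, 3169209815)) = Rational(-4629099516546, 3169209815)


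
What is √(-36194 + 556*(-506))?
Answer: I*√317530 ≈ 563.5*I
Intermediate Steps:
√(-36194 + 556*(-506)) = √(-36194 - 281336) = √(-317530) = I*√317530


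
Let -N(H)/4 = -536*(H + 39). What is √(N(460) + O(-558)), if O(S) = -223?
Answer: √1069633 ≈ 1034.2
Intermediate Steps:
N(H) = 83616 + 2144*H (N(H) = -(-2144)*(H + 39) = -(-2144)*(39 + H) = -4*(-20904 - 536*H) = 83616 + 2144*H)
√(N(460) + O(-558)) = √((83616 + 2144*460) - 223) = √((83616 + 986240) - 223) = √(1069856 - 223) = √1069633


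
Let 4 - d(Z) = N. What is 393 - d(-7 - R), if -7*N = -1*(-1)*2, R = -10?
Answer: 2721/7 ≈ 388.71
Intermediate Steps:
N = -2/7 (N = -(-1*(-1))*2/7 = -2/7 ≈ -0.28571)
d(Z) = 30/7 (d(Z) = 4 - 1*(-2/7) = 4 + 2/7 = 30/7)
393 - d(-7 - R) = 393 - 1*30/7 = 393 - 30/7 = 2721/7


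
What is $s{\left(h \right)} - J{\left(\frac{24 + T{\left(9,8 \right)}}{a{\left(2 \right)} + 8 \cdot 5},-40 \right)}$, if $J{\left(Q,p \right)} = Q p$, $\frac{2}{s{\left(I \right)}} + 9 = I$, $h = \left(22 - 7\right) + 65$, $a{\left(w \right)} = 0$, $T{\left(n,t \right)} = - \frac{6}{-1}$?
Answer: $\frac{2132}{71} \approx 30.028$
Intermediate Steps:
$T{\left(n,t \right)} = 6$ ($T{\left(n,t \right)} = \left(-6\right) \left(-1\right) = 6$)
$h = 80$ ($h = 15 + 65 = 80$)
$s{\left(I \right)} = \frac{2}{-9 + I}$
$s{\left(h \right)} - J{\left(\frac{24 + T{\left(9,8 \right)}}{a{\left(2 \right)} + 8 \cdot 5},-40 \right)} = \frac{2}{-9 + 80} - \frac{24 + 6}{0 + 8 \cdot 5} \left(-40\right) = \frac{2}{71} - \frac{30}{0 + 40} \left(-40\right) = 2 \cdot \frac{1}{71} - \frac{30}{40} \left(-40\right) = \frac{2}{71} - 30 \cdot \frac{1}{40} \left(-40\right) = \frac{2}{71} - \frac{3}{4} \left(-40\right) = \frac{2}{71} - -30 = \frac{2}{71} + 30 = \frac{2132}{71}$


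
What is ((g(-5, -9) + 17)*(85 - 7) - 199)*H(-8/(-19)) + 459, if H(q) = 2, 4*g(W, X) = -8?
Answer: 2401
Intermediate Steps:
g(W, X) = -2 (g(W, X) = (1/4)*(-8) = -2)
((g(-5, -9) + 17)*(85 - 7) - 199)*H(-8/(-19)) + 459 = ((-2 + 17)*(85 - 7) - 199)*2 + 459 = (15*78 - 199)*2 + 459 = (1170 - 199)*2 + 459 = 971*2 + 459 = 1942 + 459 = 2401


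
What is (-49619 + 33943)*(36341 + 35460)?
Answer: -1125552476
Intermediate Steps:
(-49619 + 33943)*(36341 + 35460) = -15676*71801 = -1125552476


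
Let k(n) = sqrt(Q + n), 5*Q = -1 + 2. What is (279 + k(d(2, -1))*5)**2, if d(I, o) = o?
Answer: 77821 + 1116*I*sqrt(5) ≈ 77821.0 + 2495.5*I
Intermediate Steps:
Q = 1/5 (Q = (-1 + 2)/5 = (1/5)*1 = 1/5 ≈ 0.20000)
k(n) = sqrt(1/5 + n)
(279 + k(d(2, -1))*5)**2 = (279 + (sqrt(5 + 25*(-1))/5)*5)**2 = (279 + (sqrt(5 - 25)/5)*5)**2 = (279 + (sqrt(-20)/5)*5)**2 = (279 + ((2*I*sqrt(5))/5)*5)**2 = (279 + (2*I*sqrt(5)/5)*5)**2 = (279 + 2*I*sqrt(5))**2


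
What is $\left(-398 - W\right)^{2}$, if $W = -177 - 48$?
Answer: $29929$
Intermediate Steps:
$W = -225$
$\left(-398 - W\right)^{2} = \left(-398 - -225\right)^{2} = \left(-398 + 225\right)^{2} = \left(-173\right)^{2} = 29929$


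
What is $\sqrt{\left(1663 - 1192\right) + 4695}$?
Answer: $3 \sqrt{574} \approx 71.875$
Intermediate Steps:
$\sqrt{\left(1663 - 1192\right) + 4695} = \sqrt{471 + 4695} = \sqrt{5166} = 3 \sqrt{574}$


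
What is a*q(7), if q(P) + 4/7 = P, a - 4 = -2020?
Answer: -12960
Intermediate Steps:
a = -2016 (a = 4 - 2020 = -2016)
q(P) = -4/7 + P
a*q(7) = -2016*(-4/7 + 7) = -2016*45/7 = -12960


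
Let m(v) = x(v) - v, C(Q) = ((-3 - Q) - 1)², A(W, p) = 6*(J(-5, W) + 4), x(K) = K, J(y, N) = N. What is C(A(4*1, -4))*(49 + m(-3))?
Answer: 132496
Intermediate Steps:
A(W, p) = 24 + 6*W (A(W, p) = 6*(W + 4) = 6*(4 + W) = 24 + 6*W)
C(Q) = (-4 - Q)²
m(v) = 0 (m(v) = v - v = 0)
C(A(4*1, -4))*(49 + m(-3)) = (4 + (24 + 6*(4*1)))²*(49 + 0) = (4 + (24 + 6*4))²*49 = (4 + (24 + 24))²*49 = (4 + 48)²*49 = 52²*49 = 2704*49 = 132496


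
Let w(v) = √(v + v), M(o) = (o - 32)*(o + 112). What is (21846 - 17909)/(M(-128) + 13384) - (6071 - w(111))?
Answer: -96792087/15944 + √222 ≈ -6055.9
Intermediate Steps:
M(o) = (-32 + o)*(112 + o)
w(v) = √2*√v (w(v) = √(2*v) = √2*√v)
(21846 - 17909)/(M(-128) + 13384) - (6071 - w(111)) = (21846 - 17909)/((-3584 + (-128)² + 80*(-128)) + 13384) - (6071 - √2*√111) = 3937/((-3584 + 16384 - 10240) + 13384) - (6071 - √222) = 3937/(2560 + 13384) + (-6071 + √222) = 3937/15944 + (-6071 + √222) = -96792087/15944 + √222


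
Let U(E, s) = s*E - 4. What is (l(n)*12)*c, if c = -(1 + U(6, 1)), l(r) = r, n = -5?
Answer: 180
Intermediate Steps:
U(E, s) = -4 + E*s (U(E, s) = E*s - 4 = -4 + E*s)
c = -3 (c = -(1 + (-4 + 6*1)) = -(1 + (-4 + 6)) = -(1 + 2) = -1*3 = -3)
(l(n)*12)*c = -5*12*(-3) = -60*(-3) = 180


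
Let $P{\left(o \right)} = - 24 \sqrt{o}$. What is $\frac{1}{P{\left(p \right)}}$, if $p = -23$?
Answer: $\frac{i \sqrt{23}}{552} \approx 0.0086881 i$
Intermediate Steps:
$\frac{1}{P{\left(p \right)}} = \frac{1}{\left(-24\right) \sqrt{-23}} = \frac{1}{\left(-24\right) i \sqrt{23}} = \frac{i \sqrt{23}}{552}$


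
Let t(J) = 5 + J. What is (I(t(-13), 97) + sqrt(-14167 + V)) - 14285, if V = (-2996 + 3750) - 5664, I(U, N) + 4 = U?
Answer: -14297 + I*sqrt(19077) ≈ -14297.0 + 138.12*I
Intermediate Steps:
I(U, N) = -4 + U
V = -4910 (V = 754 - 5664 = -4910)
(I(t(-13), 97) + sqrt(-14167 + V)) - 14285 = ((-4 + (5 - 13)) + sqrt(-14167 - 4910)) - 14285 = ((-4 - 8) + sqrt(-19077)) - 14285 = (-12 + I*sqrt(19077)) - 14285 = -14297 + I*sqrt(19077)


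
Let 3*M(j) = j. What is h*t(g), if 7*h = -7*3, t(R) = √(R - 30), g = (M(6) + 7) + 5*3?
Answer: -3*I*√6 ≈ -7.3485*I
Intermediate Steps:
M(j) = j/3
g = 24 (g = ((⅓)*6 + 7) + 5*3 = (2 + 7) + 15 = 9 + 15 = 24)
t(R) = √(-30 + R)
h = -3 (h = (-7*3)/7 = (⅐)*(-21) = -3)
h*t(g) = -3*√(-30 + 24) = -3*I*√6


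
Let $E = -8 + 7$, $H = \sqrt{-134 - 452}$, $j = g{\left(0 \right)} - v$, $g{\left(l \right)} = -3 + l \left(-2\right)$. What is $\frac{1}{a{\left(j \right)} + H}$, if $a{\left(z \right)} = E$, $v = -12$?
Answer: $- \frac{i}{i + \sqrt{586}} \approx -0.0017036 - 0.041239 i$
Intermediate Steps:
$g{\left(l \right)} = -3 - 2 l$
$j = 9$ ($j = \left(-3 - 0\right) - -12 = \left(-3 + 0\right) + 12 = -3 + 12 = 9$)
$H = i \sqrt{586}$ ($H = \sqrt{-586} = i \sqrt{586} \approx 24.207 i$)
$E = -1$
$a{\left(z \right)} = -1$
$\frac{1}{a{\left(j \right)} + H} = \frac{1}{-1 + i \sqrt{586}}$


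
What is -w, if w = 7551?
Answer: -7551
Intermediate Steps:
-w = -1*7551 = -7551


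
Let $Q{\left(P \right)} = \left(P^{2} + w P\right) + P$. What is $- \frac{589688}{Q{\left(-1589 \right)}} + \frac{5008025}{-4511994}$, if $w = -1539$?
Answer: $- \frac{27544558361947}{22419209323182} \approx -1.2286$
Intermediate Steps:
$Q{\left(P \right)} = P^{2} - 1538 P$ ($Q{\left(P \right)} = \left(P^{2} - 1539 P\right) + P = P^{2} - 1538 P$)
$- \frac{589688}{Q{\left(-1589 \right)}} + \frac{5008025}{-4511994} = - \frac{589688}{\left(-1589\right) \left(-1538 - 1589\right)} + \frac{5008025}{-4511994} = - \frac{589688}{\left(-1589\right) \left(-3127\right)} + 5008025 \left(- \frac{1}{4511994}\right) = - \frac{589688}{4968803} - \frac{5008025}{4511994} = - \frac{27544558361947}{22419209323182}$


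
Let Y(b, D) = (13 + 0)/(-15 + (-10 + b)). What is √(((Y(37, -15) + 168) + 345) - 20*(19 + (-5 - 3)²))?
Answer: I*√41253/6 ≈ 33.851*I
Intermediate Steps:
Y(b, D) = 13/(-25 + b)
√(((Y(37, -15) + 168) + 345) - 20*(19 + (-5 - 3)²)) = √(((13/(-25 + 37) + 168) + 345) - 20*(19 + (-5 - 3)²)) = √(((13/12 + 168) + 345) - 20*(19 + (-8)²)) = √(((13*(1/12) + 168) + 345) - 20*(19 + 64)) = √(((13/12 + 168) + 345) - 20*83) = √((2029/12 + 345) - 1660) = √(6169/12 - 1660) = √(-13751/12) = I*√41253/6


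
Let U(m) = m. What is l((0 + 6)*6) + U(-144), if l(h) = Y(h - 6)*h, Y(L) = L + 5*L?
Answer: 6336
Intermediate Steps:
Y(L) = 6*L
l(h) = h*(-36 + 6*h) (l(h) = (6*(h - 6))*h = (6*(-6 + h))*h = (-36 + 6*h)*h = h*(-36 + 6*h))
l((0 + 6)*6) + U(-144) = 6*((0 + 6)*6)*(-6 + (0 + 6)*6) - 144 = 6*(6*6)*(-6 + 6*6) - 144 = 6*36*(-6 + 36) - 144 = 6*36*30 - 144 = 6480 - 144 = 6336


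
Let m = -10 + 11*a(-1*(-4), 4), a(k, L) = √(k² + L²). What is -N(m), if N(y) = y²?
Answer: -3972 + 880*√2 ≈ -2727.5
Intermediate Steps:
a(k, L) = √(L² + k²)
m = -10 + 44*√2 (m = -10 + 11*√(4² + (-1*(-4))²) = -10 + 11*√(16 + 4²) = -10 + 11*√(16 + 16) = -10 + 11*√32 = -10 + 11*(4*√2) = -10 + 44*√2 ≈ 52.225)
-N(m) = -(-10 + 44*√2)²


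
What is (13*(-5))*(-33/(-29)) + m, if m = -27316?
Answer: -794309/29 ≈ -27390.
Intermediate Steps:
(13*(-5))*(-33/(-29)) + m = (13*(-5))*(-33/(-29)) - 27316 = -(-2145)*(-1)/29 - 27316 = -65*33/29 - 27316 = -2145/29 - 27316 = -794309/29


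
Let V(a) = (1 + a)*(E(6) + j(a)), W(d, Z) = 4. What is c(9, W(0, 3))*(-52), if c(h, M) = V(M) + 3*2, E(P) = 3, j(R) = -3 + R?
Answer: -1352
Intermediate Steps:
V(a) = a*(1 + a) (V(a) = (1 + a)*(3 + (-3 + a)) = (1 + a)*a = a*(1 + a))
c(h, M) = 6 + M*(1 + M) (c(h, M) = M*(1 + M) + 3*2 = M*(1 + M) + 6 = 6 + M*(1 + M))
c(9, W(0, 3))*(-52) = (6 + 4 + 4**2)*(-52) = (6 + 4 + 16)*(-52) = 26*(-52) = -1352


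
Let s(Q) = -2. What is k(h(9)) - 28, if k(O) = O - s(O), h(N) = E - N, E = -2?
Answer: -37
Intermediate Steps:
h(N) = -2 - N
k(O) = 2 + O (k(O) = O - 1*(-2) = O + 2 = 2 + O)
k(h(9)) - 28 = (2 + (-2 - 1*9)) - 28 = (2 + (-2 - 9)) - 28 = (2 - 11) - 28 = -9 - 28 = -37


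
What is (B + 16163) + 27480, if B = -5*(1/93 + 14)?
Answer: 4052284/93 ≈ 43573.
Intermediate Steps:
B = -6515/93 (B = -5*(1/93 + 14) = -5*1303/93 = -6515/93 ≈ -70.054)
(B + 16163) + 27480 = (-6515/93 + 16163) + 27480 = 1496644/93 + 27480 = 4052284/93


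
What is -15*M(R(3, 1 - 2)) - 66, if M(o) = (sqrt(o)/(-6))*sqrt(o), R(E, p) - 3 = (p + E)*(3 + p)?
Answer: -97/2 ≈ -48.500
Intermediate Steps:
R(E, p) = 3 + (3 + p)*(E + p) (R(E, p) = 3 + (p + E)*(3 + p) = 3 + (E + p)*(3 + p) = 3 + (3 + p)*(E + p))
M(o) = -o/6 (M(o) = (-sqrt(o)/6)*sqrt(o) = -o/6)
-15*M(R(3, 1 - 2)) - 66 = -(-5)*(3 + (1 - 2)**2 + 3*3 + 3*(1 - 2) + 3*(1 - 2))/2 - 66 = -(-5)*(3 + (-1)**2 + 9 + 3*(-1) + 3*(-1))/2 - 66 = -(-5)*(3 + 1 + 9 - 3 - 3)/2 - 66 = -(-5)*7/2 - 66 = -15*(-7/6) - 66 = 35/2 - 66 = -97/2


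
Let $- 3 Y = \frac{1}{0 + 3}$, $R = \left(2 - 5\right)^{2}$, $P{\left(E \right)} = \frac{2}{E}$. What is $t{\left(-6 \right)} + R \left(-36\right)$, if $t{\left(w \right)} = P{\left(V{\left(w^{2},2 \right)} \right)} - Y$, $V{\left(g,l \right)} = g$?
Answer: $- \frac{1943}{6} \approx -323.83$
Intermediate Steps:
$R = 9$ ($R = \left(-3\right)^{2} = 9$)
$Y = - \frac{1}{9}$ ($Y = - \frac{1}{3 \left(0 + 3\right)} = - \frac{1}{3 \cdot 3} = \left(- \frac{1}{3}\right) \frac{1}{3} = - \frac{1}{9} \approx -0.11111$)
$t{\left(w \right)} = \frac{1}{9} + \frac{2}{w^{2}}$ ($t{\left(w \right)} = \frac{2}{w^{2}} - - \frac{1}{9} = \frac{2}{w^{2}} + \frac{1}{9} = \frac{1}{9} + \frac{2}{w^{2}}$)
$t{\left(-6 \right)} + R \left(-36\right) = \left(\frac{1}{9} + \frac{2}{36}\right) + 9 \left(-36\right) = \left(\frac{1}{9} + 2 \cdot \frac{1}{36}\right) - 324 = \left(\frac{1}{9} + \frac{1}{18}\right) - 324 = \frac{1}{6} - 324 = - \frac{1943}{6}$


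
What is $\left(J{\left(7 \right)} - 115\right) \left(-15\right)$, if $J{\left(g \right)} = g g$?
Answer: $990$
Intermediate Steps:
$J{\left(g \right)} = g^{2}$
$\left(J{\left(7 \right)} - 115\right) \left(-15\right) = \left(7^{2} - 115\right) \left(-15\right) = \left(49 - 115\right) \left(-15\right) = \left(-66\right) \left(-15\right) = 990$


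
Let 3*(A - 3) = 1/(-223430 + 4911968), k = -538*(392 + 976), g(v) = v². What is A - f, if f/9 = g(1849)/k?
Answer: 25769112120991/575114825232 ≈ 44.807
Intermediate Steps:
k = -735984 (k = -538*1368 = -735984)
f = -3418801/81776 (f = 9*(1849²/(-735984)) = 9*(3418801*(-1/735984)) = 9*(-3418801/735984) = -3418801/81776 ≈ -41.807)
A = 42196843/14065614 (A = 3 + 1/(3*(-223430 + 4911968)) = 3 + (⅓)/4688538 = 3 + (⅓)*(1/4688538) = 3 + 1/14065614 = 42196843/14065614 ≈ 3.0000)
A - f = 42196843/14065614 - 1*(-3418801/81776) = 42196843/14065614 + 3418801/81776 = 25769112120991/575114825232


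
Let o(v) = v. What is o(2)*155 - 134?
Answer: 176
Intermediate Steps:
o(2)*155 - 134 = 2*155 - 134 = 310 - 134 = 176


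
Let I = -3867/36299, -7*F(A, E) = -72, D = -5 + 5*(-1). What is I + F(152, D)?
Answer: 2586459/254093 ≈ 10.179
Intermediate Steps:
D = -10 (D = -5 - 5 = -10)
F(A, E) = 72/7 (F(A, E) = -1/7*(-72) = 72/7)
I = -3867/36299 (I = -3867*1/36299 = -3867/36299 ≈ -0.10653)
I + F(152, D) = -3867/36299 + 72/7 = 2586459/254093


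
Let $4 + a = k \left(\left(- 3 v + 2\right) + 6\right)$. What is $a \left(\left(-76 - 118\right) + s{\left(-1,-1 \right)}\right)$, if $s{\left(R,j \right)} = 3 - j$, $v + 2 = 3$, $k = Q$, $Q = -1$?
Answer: $1710$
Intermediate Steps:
$k = -1$
$v = 1$ ($v = -2 + 3 = 1$)
$a = -9$ ($a = -4 - \left(\left(\left(-3\right) 1 + 2\right) + 6\right) = -4 - \left(\left(-3 + 2\right) + 6\right) = -4 - \left(-1 + 6\right) = -4 - 5 = -9$)
$a \left(\left(-76 - 118\right) + s{\left(-1,-1 \right)}\right) = - 9 \left(\left(-76 - 118\right) + \left(3 - -1\right)\right) = - 9 \left(-194 + \left(3 + 1\right)\right) = - 9 \left(-194 + 4\right) = \left(-9\right) \left(-190\right) = 1710$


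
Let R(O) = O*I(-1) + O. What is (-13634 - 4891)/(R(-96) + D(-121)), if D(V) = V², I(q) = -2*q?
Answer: -18525/14353 ≈ -1.2907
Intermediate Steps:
R(O) = 3*O (R(O) = O*(-2*(-1)) + O = O*2 + O = 2*O + O = 3*O)
(-13634 - 4891)/(R(-96) + D(-121)) = (-13634 - 4891)/(3*(-96) + (-121)²) = -18525/(-288 + 14641) = -18525/14353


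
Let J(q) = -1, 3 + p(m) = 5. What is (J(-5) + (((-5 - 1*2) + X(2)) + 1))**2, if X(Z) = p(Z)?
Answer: 25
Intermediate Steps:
p(m) = 2 (p(m) = -3 + 5 = 2)
X(Z) = 2
(J(-5) + (((-5 - 1*2) + X(2)) + 1))**2 = (-1 + (((-5 - 1*2) + 2) + 1))**2 = (-1 + (((-5 - 2) + 2) + 1))**2 = (-1 + ((-7 + 2) + 1))**2 = (-1 + (-5 + 1))**2 = (-1 - 4)**2 = (-5)**2 = 25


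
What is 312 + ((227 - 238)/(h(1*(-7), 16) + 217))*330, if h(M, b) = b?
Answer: 69066/233 ≈ 296.42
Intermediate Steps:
312 + ((227 - 238)/(h(1*(-7), 16) + 217))*330 = 312 + ((227 - 238)/(16 + 217))*330 = 312 - 11/233*330 = 312 - 3630/233 = 69066/233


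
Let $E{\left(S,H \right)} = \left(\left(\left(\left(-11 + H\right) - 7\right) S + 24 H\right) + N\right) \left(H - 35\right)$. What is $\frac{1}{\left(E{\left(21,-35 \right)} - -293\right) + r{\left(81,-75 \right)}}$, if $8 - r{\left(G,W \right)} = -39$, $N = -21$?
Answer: $\frac{1}{138520} \approx 7.2192 \cdot 10^{-6}$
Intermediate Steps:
$r{\left(G,W \right)} = 47$ ($r{\left(G,W \right)} = 8 - -39 = 8 + 39 = 47$)
$E{\left(S,H \right)} = \left(-35 + H\right) \left(-21 + 24 H + S \left(-18 + H\right)\right)$ ($E{\left(S,H \right)} = \left(\left(\left(\left(-11 + H\right) - 7\right) S + 24 H\right) - 21\right) \left(H - 35\right) = \left(\left(\left(-18 + H\right) S + 24 H\right) - 21\right) \left(-35 + H\right) = \left(\left(S \left(-18 + H\right) + 24 H\right) - 21\right) \left(-35 + H\right) = \left(\left(24 H + S \left(-18 + H\right)\right) - 21\right) \left(-35 + H\right) = \left(-21 + 24 H + S \left(-18 + H\right)\right) \left(-35 + H\right) = \left(-35 + H\right) \left(-21 + 24 H + S \left(-18 + H\right)\right)$)
$\frac{1}{\left(E{\left(21,-35 \right)} - -293\right) + r{\left(81,-75 \right)}} = \frac{1}{\left(\left(735 - -30135 + 24 \left(-35\right)^{2} + 630 \cdot 21 + 21 \left(-35\right)^{2} - \left(-1855\right) 21\right) - -293\right) + 47} = \frac{1}{\left(\left(735 + 30135 + 24 \cdot 1225 + 13230 + 21 \cdot 1225 + 38955\right) + 293\right) + 47} = \frac{1}{\left(\left(735 + 30135 + 29400 + 13230 + 25725 + 38955\right) + 293\right) + 47} = \frac{1}{\left(138180 + 293\right) + 47} = \frac{1}{138473 + 47} = \frac{1}{138520}$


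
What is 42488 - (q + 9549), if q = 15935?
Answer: 17004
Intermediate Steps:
42488 - (q + 9549) = 42488 - (15935 + 9549) = 42488 - 1*25484 = 42488 - 25484 = 17004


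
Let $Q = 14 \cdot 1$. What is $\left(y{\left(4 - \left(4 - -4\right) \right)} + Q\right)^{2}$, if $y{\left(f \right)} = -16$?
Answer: $4$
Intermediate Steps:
$Q = 14$
$\left(y{\left(4 - \left(4 - -4\right) \right)} + Q\right)^{2} = \left(-16 + 14\right)^{2} = \left(-2\right)^{2} = 4$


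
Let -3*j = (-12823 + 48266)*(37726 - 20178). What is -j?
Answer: 621953764/3 ≈ 2.0732e+8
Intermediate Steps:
j = -621953764/3 (j = -(-12823 + 48266)*(37726 - 20178)/3 = -35443*17548/3 = -⅓*621953764 = -621953764/3 ≈ -2.0732e+8)
-j = -1*(-621953764/3) = 621953764/3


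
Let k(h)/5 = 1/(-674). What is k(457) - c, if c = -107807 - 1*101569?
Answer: 141119419/674 ≈ 2.0938e+5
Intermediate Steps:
c = -209376 (c = -107807 - 101569 = -209376)
k(h) = -5/674 (k(h) = 5/(-674) = 5*(-1/674) = -5/674)
k(457) - c = -5/674 - 1*(-209376) = -5/674 + 209376 = 141119419/674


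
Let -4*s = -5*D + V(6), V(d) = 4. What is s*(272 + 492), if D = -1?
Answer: -1719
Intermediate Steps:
s = -9/4 (s = -(-5*(-1) + 4)/4 = -(5 + 4)/4 = -¼*9 = -9/4 ≈ -2.2500)
s*(272 + 492) = -9*(272 + 492)/4 = -9/4*764 = -1719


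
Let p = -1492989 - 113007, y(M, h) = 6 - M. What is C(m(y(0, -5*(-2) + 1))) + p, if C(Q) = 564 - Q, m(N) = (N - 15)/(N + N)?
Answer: -6421725/4 ≈ -1.6054e+6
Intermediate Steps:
m(N) = (-15 + N)/(2*N) (m(N) = (-15 + N)/((2*N)) = (-15 + N)*(1/(2*N)) = (-15 + N)/(2*N))
p = -1605996
C(m(y(0, -5*(-2) + 1))) + p = (564 - (-15 + (6 - 1*0))/(2*(6 - 1*0))) - 1605996 = (564 - (-15 + (6 + 0))/(2*(6 + 0))) - 1605996 = (564 - (-15 + 6)/(2*6)) - 1605996 = (564 - (-9)/(2*6)) - 1605996 = (564 - 1*(-¾)) - 1605996 = (564 + ¾) - 1605996 = 2259/4 - 1605996 = -6421725/4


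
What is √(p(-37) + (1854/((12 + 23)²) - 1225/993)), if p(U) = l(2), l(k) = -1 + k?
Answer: √1545924246/34755 ≈ 1.1313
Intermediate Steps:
p(U) = 1 (p(U) = -1 + 2 = 1)
√(p(-37) + (1854/((12 + 23)²) - 1225/993)) = √(1 + (1854/((12 + 23)²) - 1225/993)) = √(1 + (1854/(35²) - 1225*1/993)) = √(1 + (1854/1225 - 1225/993)) = √(1 + 340397/1216425) = √(1556822/1216425) = √1545924246/34755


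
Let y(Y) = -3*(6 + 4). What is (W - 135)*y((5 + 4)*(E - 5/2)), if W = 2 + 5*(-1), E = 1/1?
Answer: 4140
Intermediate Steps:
E = 1
W = -3 (W = 2 - 5 = -3)
y(Y) = -30 (y(Y) = -3*10 = -30)
(W - 135)*y((5 + 4)*(E - 5/2)) = (-3 - 135)*(-30) = -138*(-30) = 4140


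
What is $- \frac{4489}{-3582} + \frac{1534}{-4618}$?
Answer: $\frac{7617707}{8270838} \approx 0.92103$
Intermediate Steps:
$- \frac{4489}{-3582} + \frac{1534}{-4618} = \left(-4489\right) \left(- \frac{1}{3582}\right) + 1534 \left(- \frac{1}{4618}\right) = \frac{4489}{3582} - \frac{767}{2309} = \frac{7617707}{8270838}$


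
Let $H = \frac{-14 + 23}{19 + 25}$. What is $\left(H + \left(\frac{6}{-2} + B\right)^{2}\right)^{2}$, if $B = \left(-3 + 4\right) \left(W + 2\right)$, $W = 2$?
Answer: $\frac{2809}{1936} \approx 1.4509$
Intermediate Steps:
$B = 4$ ($B = \left(-3 + 4\right) \left(2 + 2\right) = 1 \cdot 4 = 4$)
$H = \frac{9}{44} \approx 0.20455$
$\left(H + \left(\frac{6}{-2} + B\right)^{2}\right)^{2} = \left(\frac{9}{44} + \left(\frac{6}{-2} + 4\right)^{2}\right)^{2} = \left(\frac{9}{44} + \left(6 \left(- \frac{1}{2}\right) + 4\right)^{2}\right)^{2} = \left(\frac{9}{44} + \left(-3 + 4\right)^{2}\right)^{2} = \left(\frac{9}{44} + 1^{2}\right)^{2} = \left(\frac{9}{44} + 1\right)^{2} = \left(\frac{53}{44}\right)^{2} = \frac{2809}{1936}$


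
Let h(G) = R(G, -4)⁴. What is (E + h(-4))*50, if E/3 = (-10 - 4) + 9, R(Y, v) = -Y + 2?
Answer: 64050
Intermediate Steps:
R(Y, v) = 2 - Y
h(G) = (2 - G)⁴
E = -15 (E = 3*((-10 - 4) + 9) = 3*(-14 + 9) = 3*(-5) = -15)
(E + h(-4))*50 = (-15 + (-2 - 4)⁴)*50 = (-15 + (-6)⁴)*50 = (-15 + 1296)*50 = 1281*50 = 64050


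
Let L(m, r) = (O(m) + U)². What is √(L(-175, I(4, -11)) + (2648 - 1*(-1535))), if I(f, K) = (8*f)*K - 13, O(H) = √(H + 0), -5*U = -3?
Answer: √(100209 + 150*I*√7)/5 ≈ 63.312 + 0.12537*I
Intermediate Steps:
U = ⅗ (U = -⅕*(-3) = ⅗ ≈ 0.60000)
O(H) = √H
I(f, K) = -13 + 8*K*f (I(f, K) = 8*K*f - 13 = -13 + 8*K*f)
L(m, r) = (⅗ + √m)² (L(m, r) = (√m + ⅗)² = (⅗ + √m)²)
√(L(-175, I(4, -11)) + (2648 - 1*(-1535))) = √((3 + 5*√(-175))²/25 + (2648 - 1*(-1535))) = √((3 + 5*(5*I*√7))²/25 + (2648 + 1535)) = √((3 + 25*I*√7)²/25 + 4183) = √(4183 + (3 + 25*I*√7)²/25)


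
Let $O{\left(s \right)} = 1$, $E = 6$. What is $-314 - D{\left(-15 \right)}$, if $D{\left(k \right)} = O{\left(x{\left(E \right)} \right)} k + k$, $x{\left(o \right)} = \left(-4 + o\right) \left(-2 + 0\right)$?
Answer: $-284$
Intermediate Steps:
$x{\left(o \right)} = 8 - 2 o$ ($x{\left(o \right)} = \left(-4 + o\right) \left(-2\right) = 8 - 2 o$)
$D{\left(k \right)} = 2 k$ ($D{\left(k \right)} = 1 k + k = k + k = 2 k$)
$-314 - D{\left(-15 \right)} = -314 - 2 \left(-15\right) = -314 - -30 = -314 + 30 = -284$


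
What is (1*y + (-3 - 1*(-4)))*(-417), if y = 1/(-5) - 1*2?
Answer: 2502/5 ≈ 500.40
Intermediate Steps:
y = -11/5 (y = 1*(-⅕) - 2 = -⅕ - 2 = -11/5 ≈ -2.2000)
(1*y + (-3 - 1*(-4)))*(-417) = (1*(-11/5) + (-3 - 1*(-4)))*(-417) = (-11/5 + (-3 + 4))*(-417) = (-11/5 + 1)*(-417) = -6/5*(-417) = 2502/5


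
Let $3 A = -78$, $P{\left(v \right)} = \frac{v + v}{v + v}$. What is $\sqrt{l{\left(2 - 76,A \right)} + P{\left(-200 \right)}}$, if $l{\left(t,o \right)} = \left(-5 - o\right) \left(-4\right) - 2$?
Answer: $i \sqrt{85} \approx 9.2195 i$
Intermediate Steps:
$P{\left(v \right)} = 1$ ($P{\left(v \right)} = \frac{2 v}{2 v} = 2 v \frac{1}{2 v} = 1$)
$A = -26$ ($A = \frac{1}{3} \left(-78\right) = -26$)
$l{\left(t,o \right)} = 18 + 4 o$ ($l{\left(t,o \right)} = \left(20 + 4 o\right) - 2 = 18 + 4 o$)
$\sqrt{l{\left(2 - 76,A \right)} + P{\left(-200 \right)}} = \sqrt{\left(18 + 4 \left(-26\right)\right) + 1} = \sqrt{\left(18 - 104\right) + 1} = \sqrt{-86 + 1} = \sqrt{-85} = i \sqrt{85}$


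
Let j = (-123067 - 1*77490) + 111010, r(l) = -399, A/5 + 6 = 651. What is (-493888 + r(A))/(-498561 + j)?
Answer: 494287/588108 ≈ 0.84047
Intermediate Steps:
A = 3225 (A = -30 + 5*651 = -30 + 3255 = 3225)
j = -89547 (j = (-123067 - 77490) + 111010 = -200557 + 111010 = -89547)
(-493888 + r(A))/(-498561 + j) = (-493888 - 399)/(-498561 - 89547) = -494287/(-588108) = -494287*(-1/588108) = 494287/588108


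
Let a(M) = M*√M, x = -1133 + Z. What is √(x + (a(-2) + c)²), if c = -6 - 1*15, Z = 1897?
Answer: √(1197 + 84*I*√2) ≈ 34.64 + 1.7147*I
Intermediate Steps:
x = 764 (x = -1133 + 1897 = 764)
a(M) = M^(3/2)
c = -21 (c = -6 - 15 = -21)
√(x + (a(-2) + c)²) = √(764 + ((-2)^(3/2) - 21)²) = √(764 + (-2*I*√2 - 21)²) = √(764 + (-21 - 2*I*√2)²)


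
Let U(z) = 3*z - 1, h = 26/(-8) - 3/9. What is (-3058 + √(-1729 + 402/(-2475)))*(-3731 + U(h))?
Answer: 22890659/2 - 1361*I*√47076447/60 ≈ 1.1445e+7 - 1.5564e+5*I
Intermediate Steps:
h = -43/12 (h = 26*(-⅛) - 3*⅑ = -13/4 - ⅓ = -43/12 ≈ -3.5833)
U(z) = -1 + 3*z
(-3058 + √(-1729 + 402/(-2475)))*(-3731 + U(h)) = (-3058 + √(-1729 + 402/(-2475)))*(-3731 + (-1 + 3*(-43/12))) = (-3058 + √(-1729 + 402*(-1/2475)))*(-3731 + (-1 - 43/4)) = (-3058 + √(-1729 - 134/825))*(-3731 - 47/4) = (-3058 + √(-1426559/825))*(-14971/4) = (-3058 + I*√47076447/165)*(-14971/4) = 22890659/2 - 1361*I*√47076447/60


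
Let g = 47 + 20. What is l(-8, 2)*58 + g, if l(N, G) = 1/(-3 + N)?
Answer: 679/11 ≈ 61.727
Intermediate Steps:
g = 67
l(-8, 2)*58 + g = 58/(-3 - 8) + 67 = 58/(-11) + 67 = -1/11*58 + 67 = -58/11 + 67 = 679/11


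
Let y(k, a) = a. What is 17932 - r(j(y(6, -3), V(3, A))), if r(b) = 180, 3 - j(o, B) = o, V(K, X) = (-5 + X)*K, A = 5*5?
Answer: 17752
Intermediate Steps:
A = 25
V(K, X) = K*(-5 + X)
j(o, B) = 3 - o
17932 - r(j(y(6, -3), V(3, A))) = 17932 - 1*180 = 17932 - 180 = 17752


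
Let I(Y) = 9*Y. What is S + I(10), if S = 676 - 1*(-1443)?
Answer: 2209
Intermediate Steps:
S = 2119 (S = 676 + 1443 = 2119)
S + I(10) = 2119 + 9*10 = 2119 + 90 = 2209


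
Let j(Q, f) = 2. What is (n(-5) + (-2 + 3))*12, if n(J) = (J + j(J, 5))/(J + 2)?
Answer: 24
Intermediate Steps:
n(J) = 1 (n(J) = (J + 2)/(J + 2) = (2 + J)/(2 + J) = 1)
(n(-5) + (-2 + 3))*12 = (1 + (-2 + 3))*12 = (1 + 1)*12 = 2*12 = 24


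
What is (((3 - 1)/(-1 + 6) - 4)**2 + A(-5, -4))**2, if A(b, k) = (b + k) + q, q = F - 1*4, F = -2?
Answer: 2601/625 ≈ 4.1616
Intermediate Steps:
q = -6 (q = -2 - 1*4 = -2 - 4 = -6)
A(b, k) = -6 + b + k (A(b, k) = (b + k) - 6 = -6 + b + k)
(((3 - 1)/(-1 + 6) - 4)**2 + A(-5, -4))**2 = (((3 - 1)/(-1 + 6) - 4)**2 + (-6 - 5 - 4))**2 = ((2/5 - 4)**2 - 15)**2 = ((-18/5)**2 - 15)**2 = (324/25 - 15)**2 = (-51/25)**2 = 2601/625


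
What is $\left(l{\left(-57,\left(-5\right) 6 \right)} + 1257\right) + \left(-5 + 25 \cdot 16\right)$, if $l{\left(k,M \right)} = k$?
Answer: $1595$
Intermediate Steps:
$\left(l{\left(-57,\left(-5\right) 6 \right)} + 1257\right) + \left(-5 + 25 \cdot 16\right) = \left(-57 + 1257\right) + \left(-5 + 25 \cdot 16\right) = 1200 + \left(-5 + 400\right) = 1200 + 395 = 1595$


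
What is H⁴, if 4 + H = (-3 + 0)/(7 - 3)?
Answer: 130321/256 ≈ 509.07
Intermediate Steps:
H = -19/4 (H = -4 + (-3 + 0)/(7 - 3) = -4 - 3/4 = -4 - 3*¼ = -4 - ¾ = -19/4 ≈ -4.7500)
H⁴ = (-19/4)⁴ = 130321/256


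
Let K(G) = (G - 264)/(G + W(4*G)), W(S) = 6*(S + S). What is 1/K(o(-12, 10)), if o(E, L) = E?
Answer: 49/23 ≈ 2.1304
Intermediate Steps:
W(S) = 12*S (W(S) = 6*(2*S) = 12*S)
K(G) = (-264 + G)/(49*G) (K(G) = (G - 264)/(G + 12*(4*G)) = (-264 + G)/(G + 48*G) = (-264 + G)/((49*G)) = (-264 + G)*(1/(49*G)) = (-264 + G)/(49*G))
1/K(o(-12, 10)) = 1/((1/49)*(-264 - 12)/(-12)) = 1/((1/49)*(-1/12)*(-276)) = 1/(23/49) = 49/23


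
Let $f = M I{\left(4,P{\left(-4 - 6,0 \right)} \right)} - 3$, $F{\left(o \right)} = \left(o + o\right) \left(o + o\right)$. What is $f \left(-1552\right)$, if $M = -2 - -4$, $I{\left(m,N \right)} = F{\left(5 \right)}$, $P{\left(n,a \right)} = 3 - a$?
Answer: $-305744$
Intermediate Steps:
$F{\left(o \right)} = 4 o^{2}$ ($F{\left(o \right)} = 2 o 2 o = 4 o^{2}$)
$I{\left(m,N \right)} = 100$ ($I{\left(m,N \right)} = 4 \cdot 5^{2} = 4 \cdot 25 = 100$)
$M = 2$ ($M = -2 + 4 = 2$)
$f = 197$ ($f = 2 \cdot 100 - 3 = 200 - 3 = 197$)
$f \left(-1552\right) = 197 \left(-1552\right) = -305744$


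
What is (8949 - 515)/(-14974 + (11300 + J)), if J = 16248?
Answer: 4217/6287 ≈ 0.67075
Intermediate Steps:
(8949 - 515)/(-14974 + (11300 + J)) = (8949 - 515)/(-14974 + (11300 + 16248)) = 8434/(-14974 + 27548) = 8434/12574 = 8434*(1/12574) = 4217/6287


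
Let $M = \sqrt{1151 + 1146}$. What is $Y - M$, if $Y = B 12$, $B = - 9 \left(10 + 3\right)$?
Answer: $-1404 - \sqrt{2297} \approx -1451.9$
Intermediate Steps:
$B = -117$ ($B = \left(-9\right) 13 = -117$)
$M = \sqrt{2297} \approx 47.927$
$Y = -1404$ ($Y = \left(-117\right) 12 = -1404$)
$Y - M = -1404 - \sqrt{2297}$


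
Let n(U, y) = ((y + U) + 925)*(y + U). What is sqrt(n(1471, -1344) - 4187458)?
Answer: I*sqrt(4053854) ≈ 2013.4*I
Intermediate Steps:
n(U, y) = (U + y)*(925 + U + y) (n(U, y) = ((U + y) + 925)*(U + y) = (925 + U + y)*(U + y) = (U + y)*(925 + U + y))
sqrt(n(1471, -1344) - 4187458) = sqrt((1471**2 + (-1344)**2 + 925*1471 + 925*(-1344) + 2*1471*(-1344)) - 4187458) = sqrt((2163841 + 1806336 + 1360675 - 1243200 - 3954048) - 4187458) = sqrt(133604 - 4187458) = sqrt(-4053854) = I*sqrt(4053854)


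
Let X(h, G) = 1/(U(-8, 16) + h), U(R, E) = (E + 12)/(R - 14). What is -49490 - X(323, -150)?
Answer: -175145121/3539 ≈ -49490.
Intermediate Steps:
U(R, E) = (12 + E)/(-14 + R)
X(h, G) = 1/(-14/11 + h) (X(h, G) = 1/((12 + 16)/(-14 - 8) + h) = 1/(28/(-22) + h) = 1/(-1/22*28 + h) = 1/(-14/11 + h))
-49490 - X(323, -150) = -49490 - 11/(-14 + 11*323) = -49490 - 11/(-14 + 3553) = -49490 - 11/3539 = -175145121/3539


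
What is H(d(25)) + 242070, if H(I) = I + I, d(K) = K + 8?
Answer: 242136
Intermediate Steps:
d(K) = 8 + K
H(I) = 2*I
H(d(25)) + 242070 = 2*(8 + 25) + 242070 = 2*33 + 242070 = 66 + 242070 = 242136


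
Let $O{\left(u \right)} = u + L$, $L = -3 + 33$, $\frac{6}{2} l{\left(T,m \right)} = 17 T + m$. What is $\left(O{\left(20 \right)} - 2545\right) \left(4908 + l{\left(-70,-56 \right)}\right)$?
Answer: $- \frac{33627610}{3} \approx -1.1209 \cdot 10^{7}$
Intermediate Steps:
$l{\left(T,m \right)} = \frac{m}{3} + \frac{17 T}{3}$ ($l{\left(T,m \right)} = \frac{17 T + m}{3} = \frac{m + 17 T}{3} = \frac{m}{3} + \frac{17 T}{3}$)
$L = 30$
$O{\left(u \right)} = 30 + u$ ($O{\left(u \right)} = u + 30 = 30 + u$)
$\left(O{\left(20 \right)} - 2545\right) \left(4908 + l{\left(-70,-56 \right)}\right) = \left(\left(30 + 20\right) - 2545\right) \left(4908 + \left(\frac{1}{3} \left(-56\right) + \frac{17}{3} \left(-70\right)\right)\right) = \left(50 - 2545\right) \left(4908 - \frac{1246}{3}\right) = - 2495 \left(4908 - \frac{1246}{3}\right) = \left(-2495\right) \frac{13478}{3} = - \frac{33627610}{3}$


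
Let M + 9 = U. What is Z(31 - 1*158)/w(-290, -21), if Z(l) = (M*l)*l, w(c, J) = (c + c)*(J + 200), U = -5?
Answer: 112903/51910 ≈ 2.1750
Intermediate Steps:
w(c, J) = 2*c*(200 + J) (w(c, J) = (2*c)*(200 + J) = 2*c*(200 + J))
M = -14 (M = -9 - 5 = -14)
Z(l) = -14*l² (Z(l) = (-14*l)*l = -14*l²)
Z(31 - 1*158)/w(-290, -21) = (-14*(31 - 1*158)²)/((2*(-290)*(200 - 21))) = (-14*(31 - 158)²)/((2*(-290)*179)) = -14*(-127)²/(-103820) = -14*16129*(-1/103820) = -225806*(-1/103820) = 112903/51910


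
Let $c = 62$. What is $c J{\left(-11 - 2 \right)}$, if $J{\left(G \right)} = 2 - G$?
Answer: $930$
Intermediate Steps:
$c J{\left(-11 - 2 \right)} = 62 \left(2 - \left(-11 - 2\right)\right) = 62 \left(2 - -13\right) = 62 \left(2 + 13\right) = 62 \cdot 15 = 930$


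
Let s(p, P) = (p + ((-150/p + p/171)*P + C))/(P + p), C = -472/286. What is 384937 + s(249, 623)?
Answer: 28386127489223/73742097 ≈ 3.8494e+5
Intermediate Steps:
C = -236/143 (C = -472*1/286 = -236/143 ≈ -1.6503)
s(p, P) = (-236/143 + p + P*(-150/p + p/171))/(P + p) (s(p, P) = (p + ((-150/p + p/171)*P - 236/143))/(P + p) = (p + (P*(-150/p + p/171) - 236/143))/(P + p) = (p + (-236/143 + P*(-150/p + p/171)))/(P + p) = (-236/143 + p + P*(-150/p + p/171))/(P + p))
384937 + s(249, 623) = 384937 + (249² - 150*623 - 236/143*249 + (1/171)*623*249²)/(249*(623 + 249)) = 384937 + (1/249)*(62001 - 93450 - 58764/143 + (1/171)*623*62001)/872 = 384937 + (1/249)*(1/872)*(62001 - 93450 - 58764/143 + 4291847/19) = 384937 + (1/249)*(1/872)*(527170672/2717) = 384937 + 65896334/73742097 = 28386127489223/73742097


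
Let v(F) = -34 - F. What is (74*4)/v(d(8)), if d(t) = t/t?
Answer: -296/35 ≈ -8.4571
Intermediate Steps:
d(t) = 1
(74*4)/v(d(8)) = (74*4)/(-34 - 1*1) = 296/(-34 - 1) = 296/(-35) = 296*(-1/35) = -296/35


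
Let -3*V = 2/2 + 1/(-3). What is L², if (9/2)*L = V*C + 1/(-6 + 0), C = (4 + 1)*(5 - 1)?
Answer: 6889/6561 ≈ 1.0500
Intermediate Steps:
C = 20 (C = 5*4 = 20)
V = -2/9 (V = -(2/2 + 1/(-3))/3 = -(2*(½) + 1*(-⅓))/3 = -(1 - ⅓)/3 = -⅓*⅔ = -2/9 ≈ -0.22222)
L = -83/81 (L = 2*(-2/9*20 + 1/(-6 + 0))/9 = 2*(-40/9 + 1/(-6))/9 = 2*(-40/9 - ⅙)/9 = (2/9)*(-83/18) = -83/81 ≈ -1.0247)
L² = (-83/81)² = 6889/6561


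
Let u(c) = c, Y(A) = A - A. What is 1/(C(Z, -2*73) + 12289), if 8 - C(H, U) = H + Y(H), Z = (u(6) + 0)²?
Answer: 1/12261 ≈ 8.1559e-5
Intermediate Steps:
Y(A) = 0
Z = 36 (Z = (6 + 0)² = 6² = 36)
C(H, U) = 8 - H (C(H, U) = 8 - (H + 0) = 8 - H)
1/(C(Z, -2*73) + 12289) = 1/((8 - 1*36) + 12289) = 1/((8 - 36) + 12289) = 1/(-28 + 12289) = 1/12261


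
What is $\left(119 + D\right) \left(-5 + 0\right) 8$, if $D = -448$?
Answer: $13160$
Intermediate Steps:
$\left(119 + D\right) \left(-5 + 0\right) 8 = \left(119 - 448\right) \left(-5 + 0\right) 8 = - 329 \left(\left(-5\right) 8\right) = \left(-329\right) \left(-40\right) = 13160$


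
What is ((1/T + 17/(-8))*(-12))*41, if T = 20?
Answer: 10209/10 ≈ 1020.9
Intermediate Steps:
((1/T + 17/(-8))*(-12))*41 = ((1/20 + 17/(-8))*(-12))*41 = ((1*(1/20) + 17*(-⅛))*(-12))*41 = ((1/20 - 17/8)*(-12))*41 = -83/40*(-12)*41 = (249/10)*41 = 10209/10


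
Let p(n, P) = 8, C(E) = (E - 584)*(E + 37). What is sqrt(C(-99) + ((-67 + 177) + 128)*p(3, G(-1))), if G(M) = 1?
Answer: 5*sqrt(1770) ≈ 210.36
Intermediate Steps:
C(E) = (-584 + E)*(37 + E)
sqrt(C(-99) + ((-67 + 177) + 128)*p(3, G(-1))) = sqrt((-21608 + (-99)**2 - 547*(-99)) + ((-67 + 177) + 128)*8) = sqrt((-21608 + 9801 + 54153) + (110 + 128)*8) = sqrt(42346 + 238*8) = sqrt(42346 + 1904) = sqrt(44250) = 5*sqrt(1770)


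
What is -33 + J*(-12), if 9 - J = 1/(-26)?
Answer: -1839/13 ≈ -141.46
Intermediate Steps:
J = 235/26 (J = 9 - 1/(-26) = 9 - 1*(-1/26) = 9 + 1/26 = 235/26 ≈ 9.0385)
-33 + J*(-12) = -33 + (235/26)*(-12) = -33 - 1410/13 = -1839/13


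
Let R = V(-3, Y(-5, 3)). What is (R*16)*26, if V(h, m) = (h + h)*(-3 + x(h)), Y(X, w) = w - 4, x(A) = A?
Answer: 14976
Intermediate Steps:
Y(X, w) = -4 + w
V(h, m) = 2*h*(-3 + h) (V(h, m) = (h + h)*(-3 + h) = (2*h)*(-3 + h) = 2*h*(-3 + h))
R = 36 (R = 2*(-3)*(-3 - 3) = 2*(-3)*(-6) = 36)
(R*16)*26 = (36*16)*26 = 576*26 = 14976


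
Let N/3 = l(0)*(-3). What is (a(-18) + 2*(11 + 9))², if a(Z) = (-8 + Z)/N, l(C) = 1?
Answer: 148996/81 ≈ 1839.5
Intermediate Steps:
N = -9 (N = 3*(1*(-3)) = 3*(-3) = -9)
a(Z) = 8/9 - Z/9 (a(Z) = (-8 + Z)/(-9) = (-8 + Z)*(-⅑) = 8/9 - Z/9)
(a(-18) + 2*(11 + 9))² = ((8/9 - ⅑*(-18)) + 2*(11 + 9))² = ((8/9 + 2) + 2*20)² = (26/9 + 40)² = (386/9)² = 148996/81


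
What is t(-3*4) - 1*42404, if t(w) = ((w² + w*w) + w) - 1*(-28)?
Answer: -42100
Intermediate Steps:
t(w) = 28 + w + 2*w² (t(w) = ((w² + w²) + w) + 28 = (2*w² + w) + 28 = (w + 2*w²) + 28 = 28 + w + 2*w²)
t(-3*4) - 1*42404 = (28 - 3*4 + 2*(-3*4)²) - 1*42404 = (28 - 12 + 2*(-12)²) - 42404 = (28 - 12 + 2*144) - 42404 = (28 - 12 + 288) - 42404 = 304 - 42404 = -42100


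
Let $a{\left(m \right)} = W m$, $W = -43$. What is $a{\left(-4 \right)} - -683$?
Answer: $855$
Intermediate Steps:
$a{\left(m \right)} = - 43 m$
$a{\left(-4 \right)} - -683 = \left(-43\right) \left(-4\right) - -683 = 172 + 683 = 855$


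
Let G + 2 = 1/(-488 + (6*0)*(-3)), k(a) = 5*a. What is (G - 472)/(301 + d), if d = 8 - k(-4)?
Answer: -231313/160552 ≈ -1.4407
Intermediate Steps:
d = 28 (d = 8 - 5*(-4) = 8 - 1*(-20) = 8 + 20 = 28)
G = -977/488 (G = -2 + 1/(-488 + (6*0)*(-3)) = -2 + 1/(-488 + 0*(-3)) = -2 + 1/(-488 + 0) = -2 + 1/(-488) = -2 - 1/488 = -977/488 ≈ -2.0020)
(G - 472)/(301 + d) = (-977/488 - 472)/(301 + 28) = -231313/488/329 = -231313/488*1/329 = -231313/160552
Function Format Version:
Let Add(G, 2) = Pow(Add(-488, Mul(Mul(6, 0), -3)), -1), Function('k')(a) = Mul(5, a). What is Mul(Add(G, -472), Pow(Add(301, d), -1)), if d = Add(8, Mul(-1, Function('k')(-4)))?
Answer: Rational(-231313, 160552) ≈ -1.4407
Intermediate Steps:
d = 28 (d = Add(8, Mul(-1, Mul(5, -4))) = Add(8, Mul(-1, -20)) = Add(8, 20) = 28)
G = Rational(-977, 488) (G = Add(-2, Pow(Add(-488, Mul(Mul(6, 0), -3)), -1)) = Add(-2, Pow(Add(-488, Mul(0, -3)), -1)) = Add(-2, Pow(Add(-488, 0), -1)) = Add(-2, Pow(-488, -1)) = Add(-2, Rational(-1, 488)) = Rational(-977, 488) ≈ -2.0020)
Mul(Add(G, -472), Pow(Add(301, d), -1)) = Mul(Add(Rational(-977, 488), -472), Pow(Add(301, 28), -1)) = Mul(Rational(-231313, 488), Pow(329, -1)) = Mul(Rational(-231313, 488), Rational(1, 329)) = Rational(-231313, 160552)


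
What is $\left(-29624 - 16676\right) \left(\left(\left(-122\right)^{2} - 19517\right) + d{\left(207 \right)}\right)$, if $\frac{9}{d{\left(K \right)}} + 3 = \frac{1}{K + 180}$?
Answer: $\frac{12449521345}{58} \approx 2.1465 \cdot 10^{8}$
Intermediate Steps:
$d{\left(K \right)} = \frac{9}{-3 + \frac{1}{180 + K}}$ ($d{\left(K \right)} = \frac{9}{-3 + \frac{1}{K + 180}} = \frac{9}{-3 + \frac{1}{180 + K}}$)
$\left(-29624 - 16676\right) \left(\left(\left(-122\right)^{2} - 19517\right) + d{\left(207 \right)}\right) = \left(-29624 - 16676\right) \left(\left(\left(-122\right)^{2} - 19517\right) + \frac{9 \left(-180 - 207\right)}{539 + 3 \cdot 207}\right) = - 46300 \left(\left(14884 - 19517\right) + \frac{9 \left(-180 - 207\right)}{539 + 621}\right) = - 46300 \left(-4633 + 9 \cdot \frac{1}{1160} \left(-387\right)\right) = - 46300 \left(-4633 - \frac{3483}{1160}\right) = \left(-46300\right) \left(- \frac{5377763}{1160}\right) = \frac{12449521345}{58}$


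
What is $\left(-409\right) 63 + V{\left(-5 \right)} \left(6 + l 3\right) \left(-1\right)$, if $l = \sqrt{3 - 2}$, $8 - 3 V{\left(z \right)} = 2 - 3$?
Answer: $-25794$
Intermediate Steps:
$V{\left(z \right)} = 3$ ($V{\left(z \right)} = \frac{8}{3} - \frac{2 - 3}{3} = \frac{8}{3} - - \frac{1}{3} = \frac{8}{3} + \frac{1}{3} = 3$)
$l = 1$ ($l = \sqrt{1} = 1$)
$\left(-409\right) 63 + V{\left(-5 \right)} \left(6 + l 3\right) \left(-1\right) = \left(-409\right) 63 + 3 \left(6 + 1 \cdot 3\right) \left(-1\right) = -25767 + 3 \left(6 + 3\right) \left(-1\right) = -25767 + 3 \cdot 9 \left(-1\right) = -25767 + 27 \left(-1\right) = -25767 - 27 = -25794$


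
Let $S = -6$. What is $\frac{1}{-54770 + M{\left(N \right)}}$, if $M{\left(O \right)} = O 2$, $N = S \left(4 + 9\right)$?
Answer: $- \frac{1}{54926} \approx -1.8206 \cdot 10^{-5}$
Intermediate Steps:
$N = -78$ ($N = - 6 \left(4 + 9\right) = \left(-6\right) 13 = -78$)
$M{\left(O \right)} = 2 O$
$\frac{1}{-54770 + M{\left(N \right)}} = \frac{1}{-54770 + 2 \left(-78\right)} = \frac{1}{-54770 - 156} = \frac{1}{-54926} = - \frac{1}{54926}$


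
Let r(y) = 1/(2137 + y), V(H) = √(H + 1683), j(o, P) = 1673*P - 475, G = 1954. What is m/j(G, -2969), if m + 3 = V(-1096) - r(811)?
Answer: 8845/14644520176 - √587/4967612 ≈ -4.2732e-6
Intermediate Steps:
j(o, P) = -475 + 1673*P
V(H) = √(1683 + H)
m = -8845/2948 + √587 (m = -3 + (√(1683 - 1096) - 1/(2137 + 811)) = -3 + (√587 - 1/2948) = -3 + (-1/2948 + √587) = -8845/2948 + √587 ≈ 21.228)
m/j(G, -2969) = (-8845/2948 + √587)/(-475 + 1673*(-2969)) = (-8845/2948 + √587)/(-475 - 4967137) = (-8845/2948 + √587)/(-4967612) = (-8845/2948 + √587)*(-1/4967612) = 8845/14644520176 - √587/4967612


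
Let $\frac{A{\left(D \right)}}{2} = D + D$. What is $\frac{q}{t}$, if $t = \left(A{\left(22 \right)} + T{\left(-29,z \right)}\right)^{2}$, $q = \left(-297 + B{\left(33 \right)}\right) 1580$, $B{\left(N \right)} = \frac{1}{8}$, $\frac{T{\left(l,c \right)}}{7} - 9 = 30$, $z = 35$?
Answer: $- \frac{49375}{13718} \approx -3.5993$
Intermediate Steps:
$T{\left(l,c \right)} = 273$ ($T{\left(l,c \right)} = 63 + 7 \cdot 30 = 63 + 210 = 273$)
$A{\left(D \right)} = 4 D$ ($A{\left(D \right)} = 2 \left(D + D\right) = 2 \cdot 2 D = 4 D$)
$B{\left(N \right)} = \frac{1}{8}$
$q = - \frac{938125}{2}$ ($q = \left(-297 + \frac{1}{8}\right) 1580 = \left(- \frac{2375}{8}\right) 1580 = - \frac{938125}{2} \approx -4.6906 \cdot 10^{5}$)
$t = 130321$ ($t = \left(4 \cdot 22 + 273\right)^{2} = \left(88 + 273\right)^{2} = 361^{2} = 130321$)
$\frac{q}{t} = - \frac{938125}{2 \cdot 130321} = \left(- \frac{938125}{2}\right) \frac{1}{130321} = - \frac{49375}{13718}$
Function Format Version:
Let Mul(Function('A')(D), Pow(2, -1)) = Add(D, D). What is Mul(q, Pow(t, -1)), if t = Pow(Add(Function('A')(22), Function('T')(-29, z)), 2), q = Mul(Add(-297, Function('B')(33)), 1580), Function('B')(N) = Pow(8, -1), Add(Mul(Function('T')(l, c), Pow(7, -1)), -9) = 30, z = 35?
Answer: Rational(-49375, 13718) ≈ -3.5993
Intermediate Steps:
Function('T')(l, c) = 273 (Function('T')(l, c) = Add(63, Mul(7, 30)) = Add(63, 210) = 273)
Function('A')(D) = Mul(4, D) (Function('A')(D) = Mul(2, Add(D, D)) = Mul(2, Mul(2, D)) = Mul(4, D))
Function('B')(N) = Rational(1, 8)
q = Rational(-938125, 2) (q = Mul(Add(-297, Rational(1, 8)), 1580) = Mul(Rational(-2375, 8), 1580) = Rational(-938125, 2) ≈ -4.6906e+5)
t = 130321 (t = Pow(Add(Mul(4, 22), 273), 2) = Pow(Add(88, 273), 2) = Pow(361, 2) = 130321)
Mul(q, Pow(t, -1)) = Mul(Rational(-938125, 2), Pow(130321, -1)) = Mul(Rational(-938125, 2), Rational(1, 130321)) = Rational(-49375, 13718)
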